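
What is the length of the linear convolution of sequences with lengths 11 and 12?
Linear/full convolution length: m + n - 1 = 11 + 12 - 1 = 22

22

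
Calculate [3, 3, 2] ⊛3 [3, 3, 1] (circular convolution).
Use y[k] = Σ_j f[j]·g[(k-j) mod 3]. y[0] = 3×3 + 3×1 + 2×3 = 18; y[1] = 3×3 + 3×3 + 2×1 = 20; y[2] = 3×1 + 3×3 + 2×3 = 18. Result: [18, 20, 18]

[18, 20, 18]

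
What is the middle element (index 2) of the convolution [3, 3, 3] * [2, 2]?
Use y[k] = Σ_i a[i]·b[k-i] at k=2. y[2] = 3×2 + 3×2 = 12

12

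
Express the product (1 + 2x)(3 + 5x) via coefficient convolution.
Ascending coefficients: a = [1, 2], b = [3, 5]. c[0] = 1×3 = 3; c[1] = 1×5 + 2×3 = 11; c[2] = 2×5 = 10. Result coefficients: [3, 11, 10] → 3 + 11x + 10x^2

3 + 11x + 10x^2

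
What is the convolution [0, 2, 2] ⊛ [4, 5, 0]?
y[0] = 0×4 = 0; y[1] = 0×5 + 2×4 = 8; y[2] = 0×0 + 2×5 + 2×4 = 18; y[3] = 2×0 + 2×5 = 10; y[4] = 2×0 = 0

[0, 8, 18, 10, 0]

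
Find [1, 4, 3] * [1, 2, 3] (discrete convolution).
y[0] = 1×1 = 1; y[1] = 1×2 + 4×1 = 6; y[2] = 1×3 + 4×2 + 3×1 = 14; y[3] = 4×3 + 3×2 = 18; y[4] = 3×3 = 9

[1, 6, 14, 18, 9]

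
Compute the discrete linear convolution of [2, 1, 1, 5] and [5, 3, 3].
y[0] = 2×5 = 10; y[1] = 2×3 + 1×5 = 11; y[2] = 2×3 + 1×3 + 1×5 = 14; y[3] = 1×3 + 1×3 + 5×5 = 31; y[4] = 1×3 + 5×3 = 18; y[5] = 5×3 = 15

[10, 11, 14, 31, 18, 15]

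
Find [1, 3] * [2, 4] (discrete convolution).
y[0] = 1×2 = 2; y[1] = 1×4 + 3×2 = 10; y[2] = 3×4 = 12

[2, 10, 12]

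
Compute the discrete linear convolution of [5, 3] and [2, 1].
y[0] = 5×2 = 10; y[1] = 5×1 + 3×2 = 11; y[2] = 3×1 = 3

[10, 11, 3]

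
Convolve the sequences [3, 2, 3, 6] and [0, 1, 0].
y[0] = 3×0 = 0; y[1] = 3×1 + 2×0 = 3; y[2] = 3×0 + 2×1 + 3×0 = 2; y[3] = 2×0 + 3×1 + 6×0 = 3; y[4] = 3×0 + 6×1 = 6; y[5] = 6×0 = 0

[0, 3, 2, 3, 6, 0]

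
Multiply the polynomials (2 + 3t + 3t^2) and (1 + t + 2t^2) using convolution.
Ascending coefficients: a = [2, 3, 3], b = [1, 1, 2]. c[0] = 2×1 = 2; c[1] = 2×1 + 3×1 = 5; c[2] = 2×2 + 3×1 + 3×1 = 10; c[3] = 3×2 + 3×1 = 9; c[4] = 3×2 = 6. Result coefficients: [2, 5, 10, 9, 6] → 2 + 5t + 10t^2 + 9t^3 + 6t^4

2 + 5t + 10t^2 + 9t^3 + 6t^4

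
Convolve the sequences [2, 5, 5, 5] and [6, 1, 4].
y[0] = 2×6 = 12; y[1] = 2×1 + 5×6 = 32; y[2] = 2×4 + 5×1 + 5×6 = 43; y[3] = 5×4 + 5×1 + 5×6 = 55; y[4] = 5×4 + 5×1 = 25; y[5] = 5×4 = 20

[12, 32, 43, 55, 25, 20]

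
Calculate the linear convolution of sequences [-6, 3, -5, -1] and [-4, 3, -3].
y[0] = -6×-4 = 24; y[1] = -6×3 + 3×-4 = -30; y[2] = -6×-3 + 3×3 + -5×-4 = 47; y[3] = 3×-3 + -5×3 + -1×-4 = -20; y[4] = -5×-3 + -1×3 = 12; y[5] = -1×-3 = 3

[24, -30, 47, -20, 12, 3]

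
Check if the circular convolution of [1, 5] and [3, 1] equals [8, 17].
Recompute circular convolution of [1, 5] and [3, 1]: y[0] = 1×3 + 5×1 = 8; y[1] = 1×1 + 5×3 = 16 → [8, 16]. Compare to given [8, 17]: they differ at index 1: given 17, correct 16, so answer: No

No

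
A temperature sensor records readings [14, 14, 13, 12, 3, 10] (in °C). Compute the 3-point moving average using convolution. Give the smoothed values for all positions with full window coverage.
3-point moving average kernel = [1, 1, 1]. Apply in 'valid' mode (full window coverage): avg[0] = (14 + 14 + 13) / 3 = 13.67; avg[1] = (14 + 13 + 12) / 3 = 13.0; avg[2] = (13 + 12 + 3) / 3 = 9.33; avg[3] = (12 + 3 + 10) / 3 = 8.33. Smoothed values: [13.67, 13.0, 9.33, 8.33]

[13.67, 13.0, 9.33, 8.33]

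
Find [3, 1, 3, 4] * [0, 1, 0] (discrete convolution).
y[0] = 3×0 = 0; y[1] = 3×1 + 1×0 = 3; y[2] = 3×0 + 1×1 + 3×0 = 1; y[3] = 1×0 + 3×1 + 4×0 = 3; y[4] = 3×0 + 4×1 = 4; y[5] = 4×0 = 0

[0, 3, 1, 3, 4, 0]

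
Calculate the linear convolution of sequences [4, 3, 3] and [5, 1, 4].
y[0] = 4×5 = 20; y[1] = 4×1 + 3×5 = 19; y[2] = 4×4 + 3×1 + 3×5 = 34; y[3] = 3×4 + 3×1 = 15; y[4] = 3×4 = 12

[20, 19, 34, 15, 12]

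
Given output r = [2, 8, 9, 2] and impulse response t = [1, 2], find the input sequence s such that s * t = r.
Deconvolve r=[2, 8, 9, 2] by t=[1, 2]. Since t[0]=1, solve forward: s[0] = r[0] / 1 = 2; s[1] = (r[1] - 2×2) / 1 = 4; s[2] = (r[2] - 4×2) / 1 = 1. So s = [2, 4, 1]. Check by forward convolution: r[0] = 2×1 = 2; r[1] = 2×2 + 4×1 = 8; r[2] = 4×2 + 1×1 = 9; r[3] = 1×2 = 2

[2, 4, 1]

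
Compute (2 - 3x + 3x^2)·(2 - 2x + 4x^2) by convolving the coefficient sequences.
Ascending coefficients: a = [2, -3, 3], b = [2, -2, 4]. c[0] = 2×2 = 4; c[1] = 2×-2 + -3×2 = -10; c[2] = 2×4 + -3×-2 + 3×2 = 20; c[3] = -3×4 + 3×-2 = -18; c[4] = 3×4 = 12. Result coefficients: [4, -10, 20, -18, 12] → 4 - 10x + 20x^2 - 18x^3 + 12x^4

4 - 10x + 20x^2 - 18x^3 + 12x^4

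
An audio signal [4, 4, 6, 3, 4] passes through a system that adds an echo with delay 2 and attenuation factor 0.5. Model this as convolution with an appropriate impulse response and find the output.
Direct-path + delayed-attenuated-path model → impulse response h = [1, 0, 0.5] (1 at lag 0, 0.5 at lag 2). Output y[n] = x[n] + 0.5·x[n - 2] (with x[n] = 0 outside 0..4): y[0] = 4 + 0.5×0 = 4; y[1] = 4 + 0.5×0 = 4; y[2] = 6 + 0.5×4 = 8.0; y[3] = 3 + 0.5×4 = 5.0; y[4] = 4 + 0.5×6 = 7.0; y[5] = 0 + 0.5×3 = 1.5; y[6] = 0 + 0.5×4 = 2.0. So y = [4, 4, 8.0, 5.0, 7.0, 1.5, 2.0]

[4, 4, 8.0, 5.0, 7.0, 1.5, 2.0]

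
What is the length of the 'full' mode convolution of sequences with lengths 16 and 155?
Linear/full convolution length: m + n - 1 = 16 + 155 - 1 = 170

170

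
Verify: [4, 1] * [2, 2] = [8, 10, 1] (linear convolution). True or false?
Recompute linear convolution of [4, 1] and [2, 2]: y[0] = 4×2 = 8; y[1] = 4×2 + 1×2 = 10; y[2] = 1×2 = 2 → [8, 10, 2]. Compare to given [8, 10, 1]: they differ at index 2: given 1, correct 2, so answer: No

No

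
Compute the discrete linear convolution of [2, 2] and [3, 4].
y[0] = 2×3 = 6; y[1] = 2×4 + 2×3 = 14; y[2] = 2×4 = 8

[6, 14, 8]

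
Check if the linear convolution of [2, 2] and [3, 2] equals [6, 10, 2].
Recompute linear convolution of [2, 2] and [3, 2]: y[0] = 2×3 = 6; y[1] = 2×2 + 2×3 = 10; y[2] = 2×2 = 4 → [6, 10, 4]. Compare to given [6, 10, 2]: they differ at index 2: given 2, correct 4, so answer: No

No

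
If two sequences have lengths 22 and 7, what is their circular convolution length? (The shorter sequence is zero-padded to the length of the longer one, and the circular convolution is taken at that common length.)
Circular convolution (zero-padding the shorter input) has length max(m, n) = max(22, 7) = 22

22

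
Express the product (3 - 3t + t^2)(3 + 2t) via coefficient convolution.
Ascending coefficients: a = [3, -3, 1], b = [3, 2]. c[0] = 3×3 = 9; c[1] = 3×2 + -3×3 = -3; c[2] = -3×2 + 1×3 = -3; c[3] = 1×2 = 2. Result coefficients: [9, -3, -3, 2] → 9 - 3t - 3t^2 + 2t^3

9 - 3t - 3t^2 + 2t^3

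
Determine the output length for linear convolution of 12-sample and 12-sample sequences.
Linear/full convolution length: m + n - 1 = 12 + 12 - 1 = 23

23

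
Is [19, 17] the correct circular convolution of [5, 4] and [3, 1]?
Recompute circular convolution of [5, 4] and [3, 1]: y[0] = 5×3 + 4×1 = 19; y[1] = 5×1 + 4×3 = 17 → [19, 17]. Given [19, 17] matches, so answer: Yes

Yes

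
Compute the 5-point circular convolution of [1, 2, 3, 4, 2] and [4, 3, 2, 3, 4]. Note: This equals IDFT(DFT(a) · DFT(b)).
Either evaluate y[k] = Σ_j a[j]·b[(k-j) mod 5] directly, or use IDFT(DFT(a) · DFT(b)). y[0] = 1×4 + 2×4 + 3×3 + 4×2 + 2×3 = 35; y[1] = 1×3 + 2×4 + 3×4 + 4×3 + 2×2 = 39; y[2] = 1×2 + 2×3 + 3×4 + 4×4 + 2×3 = 42; y[3] = 1×3 + 2×2 + 3×3 + 4×4 + 2×4 = 40; y[4] = 1×4 + 2×3 + 3×2 + 4×3 + 2×4 = 36. Result: [35, 39, 42, 40, 36]

[35, 39, 42, 40, 36]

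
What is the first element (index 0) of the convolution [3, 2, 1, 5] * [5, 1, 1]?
Use y[k] = Σ_i a[i]·b[k-i] at k=0. y[0] = 3×5 = 15

15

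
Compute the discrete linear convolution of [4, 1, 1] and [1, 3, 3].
y[0] = 4×1 = 4; y[1] = 4×3 + 1×1 = 13; y[2] = 4×3 + 1×3 + 1×1 = 16; y[3] = 1×3 + 1×3 = 6; y[4] = 1×3 = 3

[4, 13, 16, 6, 3]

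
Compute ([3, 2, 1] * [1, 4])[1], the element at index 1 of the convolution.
Use y[k] = Σ_i a[i]·b[k-i] at k=1. y[1] = 3×4 + 2×1 = 14

14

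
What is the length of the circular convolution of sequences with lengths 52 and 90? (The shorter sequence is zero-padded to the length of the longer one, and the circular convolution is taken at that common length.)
Circular convolution (zero-padding the shorter input) has length max(m, n) = max(52, 90) = 90

90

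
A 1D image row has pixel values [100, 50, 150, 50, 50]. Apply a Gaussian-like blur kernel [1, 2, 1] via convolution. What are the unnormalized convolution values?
Convolve image row [100, 50, 150, 50, 50] with kernel [1, 2, 1]: y[0] = 100×1 = 100; y[1] = 100×2 + 50×1 = 250; y[2] = 100×1 + 50×2 + 150×1 = 350; y[3] = 50×1 + 150×2 + 50×1 = 400; y[4] = 150×1 + 50×2 + 50×1 = 300; y[5] = 50×1 + 50×2 = 150; y[6] = 50×1 = 50 → [100, 250, 350, 400, 300, 150, 50]. Normalization factor = sum(kernel) = 4.

[100, 250, 350, 400, 300, 150, 50]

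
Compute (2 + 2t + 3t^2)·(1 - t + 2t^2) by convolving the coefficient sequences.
Ascending coefficients: a = [2, 2, 3], b = [1, -1, 2]. c[0] = 2×1 = 2; c[1] = 2×-1 + 2×1 = 0; c[2] = 2×2 + 2×-1 + 3×1 = 5; c[3] = 2×2 + 3×-1 = 1; c[4] = 3×2 = 6. Result coefficients: [2, 0, 5, 1, 6] → 2 + 5t^2 + t^3 + 6t^4

2 + 5t^2 + t^3 + 6t^4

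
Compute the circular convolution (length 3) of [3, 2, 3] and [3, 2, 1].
Use y[k] = Σ_j u[j]·v[(k-j) mod 3]. y[0] = 3×3 + 2×1 + 3×2 = 17; y[1] = 3×2 + 2×3 + 3×1 = 15; y[2] = 3×1 + 2×2 + 3×3 = 16. Result: [17, 15, 16]

[17, 15, 16]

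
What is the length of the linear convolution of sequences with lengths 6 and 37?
Linear/full convolution length: m + n - 1 = 6 + 37 - 1 = 42

42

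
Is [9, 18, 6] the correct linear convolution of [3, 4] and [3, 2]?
Recompute linear convolution of [3, 4] and [3, 2]: y[0] = 3×3 = 9; y[1] = 3×2 + 4×3 = 18; y[2] = 4×2 = 8 → [9, 18, 8]. Compare to given [9, 18, 6]: they differ at index 2: given 6, correct 8, so answer: No

No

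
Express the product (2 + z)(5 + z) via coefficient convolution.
Ascending coefficients: a = [2, 1], b = [5, 1]. c[0] = 2×5 = 10; c[1] = 2×1 + 1×5 = 7; c[2] = 1×1 = 1. Result coefficients: [10, 7, 1] → 10 + 7z + z^2

10 + 7z + z^2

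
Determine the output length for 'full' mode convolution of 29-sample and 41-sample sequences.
Linear/full convolution length: m + n - 1 = 29 + 41 - 1 = 69

69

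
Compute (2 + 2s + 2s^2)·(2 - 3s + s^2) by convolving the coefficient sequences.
Ascending coefficients: a = [2, 2, 2], b = [2, -3, 1]. c[0] = 2×2 = 4; c[1] = 2×-3 + 2×2 = -2; c[2] = 2×1 + 2×-3 + 2×2 = 0; c[3] = 2×1 + 2×-3 = -4; c[4] = 2×1 = 2. Result coefficients: [4, -2, 0, -4, 2] → 4 - 2s - 4s^3 + 2s^4

4 - 2s - 4s^3 + 2s^4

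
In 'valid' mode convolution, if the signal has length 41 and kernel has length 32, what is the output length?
'Valid' mode counts only positions where the kernel fully overlaps the signal: m - n + 1 = 41 - 32 + 1 = 10

10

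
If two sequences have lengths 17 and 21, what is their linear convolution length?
Linear/full convolution length: m + n - 1 = 17 + 21 - 1 = 37

37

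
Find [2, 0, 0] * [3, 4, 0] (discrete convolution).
y[0] = 2×3 = 6; y[1] = 2×4 + 0×3 = 8; y[2] = 2×0 + 0×4 + 0×3 = 0; y[3] = 0×0 + 0×4 = 0; y[4] = 0×0 = 0

[6, 8, 0, 0, 0]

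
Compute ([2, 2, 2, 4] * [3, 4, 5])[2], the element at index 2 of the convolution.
Use y[k] = Σ_i a[i]·b[k-i] at k=2. y[2] = 2×5 + 2×4 + 2×3 = 24

24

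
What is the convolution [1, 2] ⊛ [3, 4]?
y[0] = 1×3 = 3; y[1] = 1×4 + 2×3 = 10; y[2] = 2×4 = 8

[3, 10, 8]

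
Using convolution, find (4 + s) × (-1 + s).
Ascending coefficients: a = [4, 1], b = [-1, 1]. c[0] = 4×-1 = -4; c[1] = 4×1 + 1×-1 = 3; c[2] = 1×1 = 1. Result coefficients: [-4, 3, 1] → -4 + 3s + s^2

-4 + 3s + s^2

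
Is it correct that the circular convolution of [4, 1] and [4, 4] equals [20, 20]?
Recompute circular convolution of [4, 1] and [4, 4]: y[0] = 4×4 + 1×4 = 20; y[1] = 4×4 + 1×4 = 20 → [20, 20]. Given [20, 20] matches, so answer: Yes

Yes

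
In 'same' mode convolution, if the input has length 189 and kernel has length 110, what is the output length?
'Same' mode returns an output with the same length as the input: 189

189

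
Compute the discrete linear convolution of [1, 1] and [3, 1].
y[0] = 1×3 = 3; y[1] = 1×1 + 1×3 = 4; y[2] = 1×1 = 1

[3, 4, 1]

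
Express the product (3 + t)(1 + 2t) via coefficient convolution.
Ascending coefficients: a = [3, 1], b = [1, 2]. c[0] = 3×1 = 3; c[1] = 3×2 + 1×1 = 7; c[2] = 1×2 = 2. Result coefficients: [3, 7, 2] → 3 + 7t + 2t^2

3 + 7t + 2t^2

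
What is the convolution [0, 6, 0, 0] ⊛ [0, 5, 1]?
y[0] = 0×0 = 0; y[1] = 0×5 + 6×0 = 0; y[2] = 0×1 + 6×5 + 0×0 = 30; y[3] = 6×1 + 0×5 + 0×0 = 6; y[4] = 0×1 + 0×5 = 0; y[5] = 0×1 = 0

[0, 0, 30, 6, 0, 0]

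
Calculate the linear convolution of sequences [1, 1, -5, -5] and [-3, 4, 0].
y[0] = 1×-3 = -3; y[1] = 1×4 + 1×-3 = 1; y[2] = 1×0 + 1×4 + -5×-3 = 19; y[3] = 1×0 + -5×4 + -5×-3 = -5; y[4] = -5×0 + -5×4 = -20; y[5] = -5×0 = 0

[-3, 1, 19, -5, -20, 0]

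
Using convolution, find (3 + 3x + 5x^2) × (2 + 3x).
Ascending coefficients: a = [3, 3, 5], b = [2, 3]. c[0] = 3×2 = 6; c[1] = 3×3 + 3×2 = 15; c[2] = 3×3 + 5×2 = 19; c[3] = 5×3 = 15. Result coefficients: [6, 15, 19, 15] → 6 + 15x + 19x^2 + 15x^3

6 + 15x + 19x^2 + 15x^3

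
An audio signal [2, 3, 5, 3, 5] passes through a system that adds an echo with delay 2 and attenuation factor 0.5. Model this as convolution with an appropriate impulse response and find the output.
Direct-path + delayed-attenuated-path model → impulse response h = [1, 0, 0.5] (1 at lag 0, 0.5 at lag 2). Output y[n] = x[n] + 0.5·x[n - 2] (with x[n] = 0 outside 0..4): y[0] = 2 + 0.5×0 = 2; y[1] = 3 + 0.5×0 = 3; y[2] = 5 + 0.5×2 = 6.0; y[3] = 3 + 0.5×3 = 4.5; y[4] = 5 + 0.5×5 = 7.5; y[5] = 0 + 0.5×3 = 1.5; y[6] = 0 + 0.5×5 = 2.5. So y = [2, 3, 6.0, 4.5, 7.5, 1.5, 2.5]

[2, 3, 6.0, 4.5, 7.5, 1.5, 2.5]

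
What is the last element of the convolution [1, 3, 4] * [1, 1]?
Use y[k] = Σ_i a[i]·b[k-i] at k=3. y[3] = 4×1 = 4

4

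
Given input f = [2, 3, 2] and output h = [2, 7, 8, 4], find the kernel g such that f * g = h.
Output length 4 = len(f) + len(g) - 1 ⇒ len(g) = 2. Solve g forward using g[k] = (h[k] - Σ_{i≥1} f[i]·g[k-i]) / f[0]: g[0] = h[0] / f[0] = 2 / 2 = 1; g[1] = (h[1] - 3×1) / f[0] = (7 - 3×1) / 2 = 2. So g = [1, 2]. Forward-check [2, 3, 2] * [1, 2]: h[0] = 2×1 = 2; h[1] = 2×2 + 3×1 = 7; h[2] = 3×2 + 2×1 = 8; h[3] = 2×2 = 4 → [2, 7, 8, 4] ✓

[1, 2]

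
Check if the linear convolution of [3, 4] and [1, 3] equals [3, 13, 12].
Recompute linear convolution of [3, 4] and [1, 3]: y[0] = 3×1 = 3; y[1] = 3×3 + 4×1 = 13; y[2] = 4×3 = 12 → [3, 13, 12]. Given [3, 13, 12] matches, so answer: Yes

Yes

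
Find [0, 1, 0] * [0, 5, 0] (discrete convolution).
y[0] = 0×0 = 0; y[1] = 0×5 + 1×0 = 0; y[2] = 0×0 + 1×5 + 0×0 = 5; y[3] = 1×0 + 0×5 = 0; y[4] = 0×0 = 0

[0, 0, 5, 0, 0]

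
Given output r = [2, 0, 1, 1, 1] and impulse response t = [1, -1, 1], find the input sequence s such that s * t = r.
Deconvolve r=[2, 0, 1, 1, 1] by t=[1, -1, 1]. Since t[0]=1, solve forward: s[0] = r[0] / 1 = 2; s[1] = (r[1] - 2×-1) / 1 = 2; s[2] = (r[2] - 2×-1 - 2×1) / 1 = 1. So s = [2, 2, 1]. Check by forward convolution: r[0] = 2×1 = 2; r[1] = 2×-1 + 2×1 = 0; r[2] = 2×1 + 2×-1 + 1×1 = 1; r[3] = 2×1 + 1×-1 = 1; r[4] = 1×1 = 1

[2, 2, 1]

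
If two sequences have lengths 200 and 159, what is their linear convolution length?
Linear/full convolution length: m + n - 1 = 200 + 159 - 1 = 358

358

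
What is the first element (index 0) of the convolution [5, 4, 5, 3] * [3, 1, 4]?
Use y[k] = Σ_i a[i]·b[k-i] at k=0. y[0] = 5×3 = 15

15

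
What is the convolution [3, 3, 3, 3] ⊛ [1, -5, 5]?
y[0] = 3×1 = 3; y[1] = 3×-5 + 3×1 = -12; y[2] = 3×5 + 3×-5 + 3×1 = 3; y[3] = 3×5 + 3×-5 + 3×1 = 3; y[4] = 3×5 + 3×-5 = 0; y[5] = 3×5 = 15

[3, -12, 3, 3, 0, 15]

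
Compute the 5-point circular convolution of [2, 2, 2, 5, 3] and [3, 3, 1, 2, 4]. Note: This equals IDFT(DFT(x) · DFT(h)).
Either evaluate y[k] = Σ_j x[j]·h[(k-j) mod 5] directly, or use IDFT(DFT(x) · DFT(h)). y[0] = 2×3 + 2×4 + 2×2 + 5×1 + 3×3 = 32; y[1] = 2×3 + 2×3 + 2×4 + 5×2 + 3×1 = 33; y[2] = 2×1 + 2×3 + 2×3 + 5×4 + 3×2 = 40; y[3] = 2×2 + 2×1 + 2×3 + 5×3 + 3×4 = 39; y[4] = 2×4 + 2×2 + 2×1 + 5×3 + 3×3 = 38. Result: [32, 33, 40, 39, 38]

[32, 33, 40, 39, 38]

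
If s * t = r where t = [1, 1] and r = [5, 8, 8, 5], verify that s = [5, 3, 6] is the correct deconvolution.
Forward-compute [5, 3, 6] * [1, 1]: r[0] = 5×1 = 5; r[1] = 5×1 + 3×1 = 8; r[2] = 3×1 + 6×1 = 9; r[3] = 6×1 = 6 → [5, 8, 9, 6]. Does not match given r = [5, 8, 8, 5].

Not verified. [5, 3, 6] * [1, 1] = [5, 8, 9, 6], which differs from [5, 8, 8, 5] at index 2.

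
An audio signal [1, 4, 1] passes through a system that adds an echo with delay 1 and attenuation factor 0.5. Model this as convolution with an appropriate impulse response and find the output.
Direct-path + delayed-attenuated-path model → impulse response h = [1, 0.5] (1 at lag 0, 0.5 at lag 1). Output y[n] = x[n] + 0.5·x[n - 1] (with x[n] = 0 outside 0..2): y[0] = 1 + 0.5×0 = 1; y[1] = 4 + 0.5×1 = 4.5; y[2] = 1 + 0.5×4 = 3.0; y[3] = 0 + 0.5×1 = 0.5. So y = [1, 4.5, 3.0, 0.5]

[1, 4.5, 3.0, 0.5]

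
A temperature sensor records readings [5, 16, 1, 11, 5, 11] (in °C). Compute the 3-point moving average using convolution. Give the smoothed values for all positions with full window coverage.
3-point moving average kernel = [1, 1, 1]. Apply in 'valid' mode (full window coverage): avg[0] = (5 + 16 + 1) / 3 = 7.33; avg[1] = (16 + 1 + 11) / 3 = 9.33; avg[2] = (1 + 11 + 5) / 3 = 5.67; avg[3] = (11 + 5 + 11) / 3 = 9.0. Smoothed values: [7.33, 9.33, 5.67, 9.0]

[7.33, 9.33, 5.67, 9.0]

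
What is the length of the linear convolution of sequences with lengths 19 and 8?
Linear/full convolution length: m + n - 1 = 19 + 8 - 1 = 26

26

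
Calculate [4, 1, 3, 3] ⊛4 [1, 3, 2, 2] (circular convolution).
Use y[k] = Σ_j u[j]·v[(k-j) mod 4]. y[0] = 4×1 + 1×2 + 3×2 + 3×3 = 21; y[1] = 4×3 + 1×1 + 3×2 + 3×2 = 25; y[2] = 4×2 + 1×3 + 3×1 + 3×2 = 20; y[3] = 4×2 + 1×2 + 3×3 + 3×1 = 22. Result: [21, 25, 20, 22]

[21, 25, 20, 22]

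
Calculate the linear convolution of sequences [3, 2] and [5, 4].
y[0] = 3×5 = 15; y[1] = 3×4 + 2×5 = 22; y[2] = 2×4 = 8

[15, 22, 8]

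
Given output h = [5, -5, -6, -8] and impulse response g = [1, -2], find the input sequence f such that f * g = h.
Deconvolve h=[5, -5, -6, -8] by g=[1, -2]. Since g[0]=1, solve forward: f[0] = h[0] / 1 = 5; f[1] = (h[1] - 5×-2) / 1 = 5; f[2] = (h[2] - 5×-2) / 1 = 4. So f = [5, 5, 4]. Check by forward convolution: h[0] = 5×1 = 5; h[1] = 5×-2 + 5×1 = -5; h[2] = 5×-2 + 4×1 = -6; h[3] = 4×-2 = -8

[5, 5, 4]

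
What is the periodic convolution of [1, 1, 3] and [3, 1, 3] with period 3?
Use y[k] = Σ_j f[j]·g[(k-j) mod 3]. y[0] = 1×3 + 1×3 + 3×1 = 9; y[1] = 1×1 + 1×3 + 3×3 = 13; y[2] = 1×3 + 1×1 + 3×3 = 13. Result: [9, 13, 13]

[9, 13, 13]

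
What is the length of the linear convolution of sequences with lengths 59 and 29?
Linear/full convolution length: m + n - 1 = 59 + 29 - 1 = 87

87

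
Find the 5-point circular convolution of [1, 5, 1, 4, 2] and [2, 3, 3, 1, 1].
Use y[k] = Σ_j f[j]·g[(k-j) mod 5]. y[0] = 1×2 + 5×1 + 1×1 + 4×3 + 2×3 = 26; y[1] = 1×3 + 5×2 + 1×1 + 4×1 + 2×3 = 24; y[2] = 1×3 + 5×3 + 1×2 + 4×1 + 2×1 = 26; y[3] = 1×1 + 5×3 + 1×3 + 4×2 + 2×1 = 29; y[4] = 1×1 + 5×1 + 1×3 + 4×3 + 2×2 = 25. Result: [26, 24, 26, 29, 25]

[26, 24, 26, 29, 25]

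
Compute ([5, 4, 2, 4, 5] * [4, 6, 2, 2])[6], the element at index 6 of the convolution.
Use y[k] = Σ_i a[i]·b[k-i] at k=6. y[6] = 4×2 + 5×2 = 18

18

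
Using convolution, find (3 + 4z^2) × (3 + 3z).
Ascending coefficients: a = [3, 0, 4], b = [3, 3]. c[0] = 3×3 = 9; c[1] = 3×3 + 0×3 = 9; c[2] = 0×3 + 4×3 = 12; c[3] = 4×3 = 12. Result coefficients: [9, 9, 12, 12] → 9 + 9z + 12z^2 + 12z^3

9 + 9z + 12z^2 + 12z^3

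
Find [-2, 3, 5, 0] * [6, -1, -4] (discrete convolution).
y[0] = -2×6 = -12; y[1] = -2×-1 + 3×6 = 20; y[2] = -2×-4 + 3×-1 + 5×6 = 35; y[3] = 3×-4 + 5×-1 + 0×6 = -17; y[4] = 5×-4 + 0×-1 = -20; y[5] = 0×-4 = 0

[-12, 20, 35, -17, -20, 0]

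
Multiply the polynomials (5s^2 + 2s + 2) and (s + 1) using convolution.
Ascending coefficients: a = [2, 2, 5], b = [1, 1]. c[0] = 2×1 = 2; c[1] = 2×1 + 2×1 = 4; c[2] = 2×1 + 5×1 = 7; c[3] = 5×1 = 5. Result coefficients: [2, 4, 7, 5] → 5s^3 + 7s^2 + 4s + 2

5s^3 + 7s^2 + 4s + 2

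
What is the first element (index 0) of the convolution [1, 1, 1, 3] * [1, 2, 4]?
Use y[k] = Σ_i a[i]·b[k-i] at k=0. y[0] = 1×1 = 1

1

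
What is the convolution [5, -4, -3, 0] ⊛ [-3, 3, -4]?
y[0] = 5×-3 = -15; y[1] = 5×3 + -4×-3 = 27; y[2] = 5×-4 + -4×3 + -3×-3 = -23; y[3] = -4×-4 + -3×3 + 0×-3 = 7; y[4] = -3×-4 + 0×3 = 12; y[5] = 0×-4 = 0

[-15, 27, -23, 7, 12, 0]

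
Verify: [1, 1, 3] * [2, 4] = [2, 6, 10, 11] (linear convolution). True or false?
Recompute linear convolution of [1, 1, 3] and [2, 4]: y[0] = 1×2 = 2; y[1] = 1×4 + 1×2 = 6; y[2] = 1×4 + 3×2 = 10; y[3] = 3×4 = 12 → [2, 6, 10, 12]. Compare to given [2, 6, 10, 11]: they differ at index 3: given 11, correct 12, so answer: No

No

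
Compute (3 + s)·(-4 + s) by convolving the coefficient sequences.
Ascending coefficients: a = [3, 1], b = [-4, 1]. c[0] = 3×-4 = -12; c[1] = 3×1 + 1×-4 = -1; c[2] = 1×1 = 1. Result coefficients: [-12, -1, 1] → -12 - s + s^2

-12 - s + s^2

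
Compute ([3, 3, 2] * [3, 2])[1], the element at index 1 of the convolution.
Use y[k] = Σ_i a[i]·b[k-i] at k=1. y[1] = 3×2 + 3×3 = 15

15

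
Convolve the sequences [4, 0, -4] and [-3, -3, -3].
y[0] = 4×-3 = -12; y[1] = 4×-3 + 0×-3 = -12; y[2] = 4×-3 + 0×-3 + -4×-3 = 0; y[3] = 0×-3 + -4×-3 = 12; y[4] = -4×-3 = 12

[-12, -12, 0, 12, 12]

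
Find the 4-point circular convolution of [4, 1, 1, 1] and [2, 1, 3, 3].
Use y[k] = Σ_j a[j]·b[(k-j) mod 4]. y[0] = 4×2 + 1×3 + 1×3 + 1×1 = 15; y[1] = 4×1 + 1×2 + 1×3 + 1×3 = 12; y[2] = 4×3 + 1×1 + 1×2 + 1×3 = 18; y[3] = 4×3 + 1×3 + 1×1 + 1×2 = 18. Result: [15, 12, 18, 18]

[15, 12, 18, 18]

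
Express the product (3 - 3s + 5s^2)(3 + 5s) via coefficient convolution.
Ascending coefficients: a = [3, -3, 5], b = [3, 5]. c[0] = 3×3 = 9; c[1] = 3×5 + -3×3 = 6; c[2] = -3×5 + 5×3 = 0; c[3] = 5×5 = 25. Result coefficients: [9, 6, 0, 25] → 9 + 6s + 25s^3

9 + 6s + 25s^3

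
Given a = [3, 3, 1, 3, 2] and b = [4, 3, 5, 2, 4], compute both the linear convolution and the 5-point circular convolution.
Linear: y_lin[0] = 3×4 = 12; y_lin[1] = 3×3 + 3×4 = 21; y_lin[2] = 3×5 + 3×3 + 1×4 = 28; y_lin[3] = 3×2 + 3×5 + 1×3 + 3×4 = 36; y_lin[4] = 3×4 + 3×2 + 1×5 + 3×3 + 2×4 = 40; y_lin[5] = 3×4 + 1×2 + 3×5 + 2×3 = 35; y_lin[6] = 1×4 + 3×2 + 2×5 = 20; y_lin[7] = 3×4 + 2×2 = 16; y_lin[8] = 2×4 = 8 → [12, 21, 28, 36, 40, 35, 20, 16, 8]. Circular (length 5): y[0] = 3×4 + 3×4 + 1×2 + 3×5 + 2×3 = 47; y[1] = 3×3 + 3×4 + 1×4 + 3×2 + 2×5 = 41; y[2] = 3×5 + 3×3 + 1×4 + 3×4 + 2×2 = 44; y[3] = 3×2 + 3×5 + 1×3 + 3×4 + 2×4 = 44; y[4] = 3×4 + 3×2 + 1×5 + 3×3 + 2×4 = 40 → [47, 41, 44, 44, 40]

Linear: [12, 21, 28, 36, 40, 35, 20, 16, 8], Circular: [47, 41, 44, 44, 40]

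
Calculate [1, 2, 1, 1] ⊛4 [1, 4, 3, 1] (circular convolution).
Use y[k] = Σ_j f[j]·g[(k-j) mod 4]. y[0] = 1×1 + 2×1 + 1×3 + 1×4 = 10; y[1] = 1×4 + 2×1 + 1×1 + 1×3 = 10; y[2] = 1×3 + 2×4 + 1×1 + 1×1 = 13; y[3] = 1×1 + 2×3 + 1×4 + 1×1 = 12. Result: [10, 10, 13, 12]

[10, 10, 13, 12]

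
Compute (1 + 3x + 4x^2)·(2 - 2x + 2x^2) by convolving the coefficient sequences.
Ascending coefficients: a = [1, 3, 4], b = [2, -2, 2]. c[0] = 1×2 = 2; c[1] = 1×-2 + 3×2 = 4; c[2] = 1×2 + 3×-2 + 4×2 = 4; c[3] = 3×2 + 4×-2 = -2; c[4] = 4×2 = 8. Result coefficients: [2, 4, 4, -2, 8] → 2 + 4x + 4x^2 - 2x^3 + 8x^4

2 + 4x + 4x^2 - 2x^3 + 8x^4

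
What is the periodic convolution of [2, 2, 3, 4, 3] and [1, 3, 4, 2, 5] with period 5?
Use y[k] = Σ_j f[j]·g[(k-j) mod 5]. y[0] = 2×1 + 2×5 + 3×2 + 4×4 + 3×3 = 43; y[1] = 2×3 + 2×1 + 3×5 + 4×2 + 3×4 = 43; y[2] = 2×4 + 2×3 + 3×1 + 4×5 + 3×2 = 43; y[3] = 2×2 + 2×4 + 3×3 + 4×1 + 3×5 = 40; y[4] = 2×5 + 2×2 + 3×4 + 4×3 + 3×1 = 41. Result: [43, 43, 43, 40, 41]

[43, 43, 43, 40, 41]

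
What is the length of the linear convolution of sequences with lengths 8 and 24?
Linear/full convolution length: m + n - 1 = 8 + 24 - 1 = 31

31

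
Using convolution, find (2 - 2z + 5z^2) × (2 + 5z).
Ascending coefficients: a = [2, -2, 5], b = [2, 5]. c[0] = 2×2 = 4; c[1] = 2×5 + -2×2 = 6; c[2] = -2×5 + 5×2 = 0; c[3] = 5×5 = 25. Result coefficients: [4, 6, 0, 25] → 4 + 6z + 25z^3

4 + 6z + 25z^3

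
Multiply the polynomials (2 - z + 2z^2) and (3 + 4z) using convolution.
Ascending coefficients: a = [2, -1, 2], b = [3, 4]. c[0] = 2×3 = 6; c[1] = 2×4 + -1×3 = 5; c[2] = -1×4 + 2×3 = 2; c[3] = 2×4 = 8. Result coefficients: [6, 5, 2, 8] → 6 + 5z + 2z^2 + 8z^3

6 + 5z + 2z^2 + 8z^3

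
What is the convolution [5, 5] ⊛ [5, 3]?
y[0] = 5×5 = 25; y[1] = 5×3 + 5×5 = 40; y[2] = 5×3 = 15

[25, 40, 15]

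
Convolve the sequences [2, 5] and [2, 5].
y[0] = 2×2 = 4; y[1] = 2×5 + 5×2 = 20; y[2] = 5×5 = 25

[4, 20, 25]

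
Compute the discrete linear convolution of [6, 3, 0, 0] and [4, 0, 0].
y[0] = 6×4 = 24; y[1] = 6×0 + 3×4 = 12; y[2] = 6×0 + 3×0 + 0×4 = 0; y[3] = 3×0 + 0×0 + 0×4 = 0; y[4] = 0×0 + 0×0 = 0; y[5] = 0×0 = 0

[24, 12, 0, 0, 0, 0]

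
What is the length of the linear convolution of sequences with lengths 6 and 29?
Linear/full convolution length: m + n - 1 = 6 + 29 - 1 = 34

34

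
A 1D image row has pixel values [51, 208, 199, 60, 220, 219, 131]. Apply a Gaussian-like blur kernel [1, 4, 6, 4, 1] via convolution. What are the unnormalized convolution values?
Convolve image row [51, 208, 199, 60, 220, 219, 131] with kernel [1, 4, 6, 4, 1]: y[0] = 51×1 = 51; y[1] = 51×4 + 208×1 = 412; y[2] = 51×6 + 208×4 + 199×1 = 1337; y[3] = 51×4 + 208×6 + 199×4 + 60×1 = 2308; y[4] = 51×1 + 208×4 + 199×6 + 60×4 + 220×1 = 2537; y[5] = 208×1 + 199×4 + 60×6 + 220×4 + 219×1 = 2463; y[6] = 199×1 + 60×4 + 220×6 + 219×4 + 131×1 = 2766; y[7] = 60×1 + 220×4 + 219×6 + 131×4 = 2778; y[8] = 220×1 + 219×4 + 131×6 = 1882; y[9] = 219×1 + 131×4 = 743; y[10] = 131×1 = 131 → [51, 412, 1337, 2308, 2537, 2463, 2766, 2778, 1882, 743, 131]. Normalization factor = sum(kernel) = 16.

[51, 412, 1337, 2308, 2537, 2463, 2766, 2778, 1882, 743, 131]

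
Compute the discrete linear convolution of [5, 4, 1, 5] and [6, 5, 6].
y[0] = 5×6 = 30; y[1] = 5×5 + 4×6 = 49; y[2] = 5×6 + 4×5 + 1×6 = 56; y[3] = 4×6 + 1×5 + 5×6 = 59; y[4] = 1×6 + 5×5 = 31; y[5] = 5×6 = 30

[30, 49, 56, 59, 31, 30]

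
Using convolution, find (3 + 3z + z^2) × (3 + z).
Ascending coefficients: a = [3, 3, 1], b = [3, 1]. c[0] = 3×3 = 9; c[1] = 3×1 + 3×3 = 12; c[2] = 3×1 + 1×3 = 6; c[3] = 1×1 = 1. Result coefficients: [9, 12, 6, 1] → 9 + 12z + 6z^2 + z^3

9 + 12z + 6z^2 + z^3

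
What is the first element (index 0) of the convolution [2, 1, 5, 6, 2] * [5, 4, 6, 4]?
Use y[k] = Σ_i a[i]·b[k-i] at k=0. y[0] = 2×5 = 10

10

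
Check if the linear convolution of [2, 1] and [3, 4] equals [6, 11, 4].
Recompute linear convolution of [2, 1] and [3, 4]: y[0] = 2×3 = 6; y[1] = 2×4 + 1×3 = 11; y[2] = 1×4 = 4 → [6, 11, 4]. Given [6, 11, 4] matches, so answer: Yes

Yes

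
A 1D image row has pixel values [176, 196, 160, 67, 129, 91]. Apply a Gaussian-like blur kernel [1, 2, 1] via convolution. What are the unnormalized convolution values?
Convolve image row [176, 196, 160, 67, 129, 91] with kernel [1, 2, 1]: y[0] = 176×1 = 176; y[1] = 176×2 + 196×1 = 548; y[2] = 176×1 + 196×2 + 160×1 = 728; y[3] = 196×1 + 160×2 + 67×1 = 583; y[4] = 160×1 + 67×2 + 129×1 = 423; y[5] = 67×1 + 129×2 + 91×1 = 416; y[6] = 129×1 + 91×2 = 311; y[7] = 91×1 = 91 → [176, 548, 728, 583, 423, 416, 311, 91]. Normalization factor = sum(kernel) = 4.

[176, 548, 728, 583, 423, 416, 311, 91]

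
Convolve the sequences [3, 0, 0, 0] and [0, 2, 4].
y[0] = 3×0 = 0; y[1] = 3×2 + 0×0 = 6; y[2] = 3×4 + 0×2 + 0×0 = 12; y[3] = 0×4 + 0×2 + 0×0 = 0; y[4] = 0×4 + 0×2 = 0; y[5] = 0×4 = 0

[0, 6, 12, 0, 0, 0]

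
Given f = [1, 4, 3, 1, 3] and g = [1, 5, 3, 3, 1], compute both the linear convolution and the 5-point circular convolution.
Linear: y_lin[0] = 1×1 = 1; y_lin[1] = 1×5 + 4×1 = 9; y_lin[2] = 1×3 + 4×5 + 3×1 = 26; y_lin[3] = 1×3 + 4×3 + 3×5 + 1×1 = 31; y_lin[4] = 1×1 + 4×3 + 3×3 + 1×5 + 3×1 = 30; y_lin[5] = 4×1 + 3×3 + 1×3 + 3×5 = 31; y_lin[6] = 3×1 + 1×3 + 3×3 = 15; y_lin[7] = 1×1 + 3×3 = 10; y_lin[8] = 3×1 = 3 → [1, 9, 26, 31, 30, 31, 15, 10, 3]. Circular (length 5): y[0] = 1×1 + 4×1 + 3×3 + 1×3 + 3×5 = 32; y[1] = 1×5 + 4×1 + 3×1 + 1×3 + 3×3 = 24; y[2] = 1×3 + 4×5 + 3×1 + 1×1 + 3×3 = 36; y[3] = 1×3 + 4×3 + 3×5 + 1×1 + 3×1 = 34; y[4] = 1×1 + 4×3 + 3×3 + 1×5 + 3×1 = 30 → [32, 24, 36, 34, 30]

Linear: [1, 9, 26, 31, 30, 31, 15, 10, 3], Circular: [32, 24, 36, 34, 30]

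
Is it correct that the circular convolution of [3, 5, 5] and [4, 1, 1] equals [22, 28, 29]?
Recompute circular convolution of [3, 5, 5] and [4, 1, 1]: y[0] = 3×4 + 5×1 + 5×1 = 22; y[1] = 3×1 + 5×4 + 5×1 = 28; y[2] = 3×1 + 5×1 + 5×4 = 28 → [22, 28, 28]. Compare to given [22, 28, 29]: they differ at index 2: given 29, correct 28, so answer: No

No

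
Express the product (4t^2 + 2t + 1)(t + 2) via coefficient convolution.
Ascending coefficients: a = [1, 2, 4], b = [2, 1]. c[0] = 1×2 = 2; c[1] = 1×1 + 2×2 = 5; c[2] = 2×1 + 4×2 = 10; c[3] = 4×1 = 4. Result coefficients: [2, 5, 10, 4] → 4t^3 + 10t^2 + 5t + 2

4t^3 + 10t^2 + 5t + 2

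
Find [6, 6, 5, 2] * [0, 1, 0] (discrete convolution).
y[0] = 6×0 = 0; y[1] = 6×1 + 6×0 = 6; y[2] = 6×0 + 6×1 + 5×0 = 6; y[3] = 6×0 + 5×1 + 2×0 = 5; y[4] = 5×0 + 2×1 = 2; y[5] = 2×0 = 0

[0, 6, 6, 5, 2, 0]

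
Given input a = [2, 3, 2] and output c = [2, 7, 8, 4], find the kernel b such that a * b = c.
Output length 4 = len(a) + len(b) - 1 ⇒ len(b) = 2. Solve b forward using b[k] = (c[k] - Σ_{i≥1} a[i]·b[k-i]) / a[0]: b[0] = c[0] / a[0] = 2 / 2 = 1; b[1] = (c[1] - 3×1) / a[0] = (7 - 3×1) / 2 = 2. So b = [1, 2]. Forward-check [2, 3, 2] * [1, 2]: c[0] = 2×1 = 2; c[1] = 2×2 + 3×1 = 7; c[2] = 3×2 + 2×1 = 8; c[3] = 2×2 = 4 → [2, 7, 8, 4] ✓

[1, 2]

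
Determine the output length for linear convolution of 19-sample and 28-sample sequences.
Linear/full convolution length: m + n - 1 = 19 + 28 - 1 = 46

46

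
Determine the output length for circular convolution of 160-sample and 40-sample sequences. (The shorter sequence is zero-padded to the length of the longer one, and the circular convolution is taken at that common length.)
Circular convolution (zero-padding the shorter input) has length max(m, n) = max(160, 40) = 160

160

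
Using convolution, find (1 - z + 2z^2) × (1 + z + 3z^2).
Ascending coefficients: a = [1, -1, 2], b = [1, 1, 3]. c[0] = 1×1 = 1; c[1] = 1×1 + -1×1 = 0; c[2] = 1×3 + -1×1 + 2×1 = 4; c[3] = -1×3 + 2×1 = -1; c[4] = 2×3 = 6. Result coefficients: [1, 0, 4, -1, 6] → 1 + 4z^2 - z^3 + 6z^4

1 + 4z^2 - z^3 + 6z^4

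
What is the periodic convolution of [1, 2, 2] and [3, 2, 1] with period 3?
Use y[k] = Σ_j u[j]·v[(k-j) mod 3]. y[0] = 1×3 + 2×1 + 2×2 = 9; y[1] = 1×2 + 2×3 + 2×1 = 10; y[2] = 1×1 + 2×2 + 2×3 = 11. Result: [9, 10, 11]

[9, 10, 11]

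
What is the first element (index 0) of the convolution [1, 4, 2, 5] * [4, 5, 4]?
Use y[k] = Σ_i a[i]·b[k-i] at k=0. y[0] = 1×4 = 4

4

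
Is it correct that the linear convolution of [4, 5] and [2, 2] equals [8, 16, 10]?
Recompute linear convolution of [4, 5] and [2, 2]: y[0] = 4×2 = 8; y[1] = 4×2 + 5×2 = 18; y[2] = 5×2 = 10 → [8, 18, 10]. Compare to given [8, 16, 10]: they differ at index 1: given 16, correct 18, so answer: No

No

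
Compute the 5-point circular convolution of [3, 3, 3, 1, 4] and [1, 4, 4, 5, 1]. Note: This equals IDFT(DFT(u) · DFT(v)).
Either evaluate y[k] = Σ_j u[j]·v[(k-j) mod 5] directly, or use IDFT(DFT(u) · DFT(v)). y[0] = 3×1 + 3×1 + 3×5 + 1×4 + 4×4 = 41; y[1] = 3×4 + 3×1 + 3×1 + 1×5 + 4×4 = 39; y[2] = 3×4 + 3×4 + 3×1 + 1×1 + 4×5 = 48; y[3] = 3×5 + 3×4 + 3×4 + 1×1 + 4×1 = 44; y[4] = 3×1 + 3×5 + 3×4 + 1×4 + 4×1 = 38. Result: [41, 39, 48, 44, 38]

[41, 39, 48, 44, 38]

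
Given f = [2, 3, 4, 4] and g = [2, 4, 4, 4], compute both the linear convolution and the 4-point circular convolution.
Linear: y_lin[0] = 2×2 = 4; y_lin[1] = 2×4 + 3×2 = 14; y_lin[2] = 2×4 + 3×4 + 4×2 = 28; y_lin[3] = 2×4 + 3×4 + 4×4 + 4×2 = 44; y_lin[4] = 3×4 + 4×4 + 4×4 = 44; y_lin[5] = 4×4 + 4×4 = 32; y_lin[6] = 4×4 = 16 → [4, 14, 28, 44, 44, 32, 16]. Circular (length 4): y[0] = 2×2 + 3×4 + 4×4 + 4×4 = 48; y[1] = 2×4 + 3×2 + 4×4 + 4×4 = 46; y[2] = 2×4 + 3×4 + 4×2 + 4×4 = 44; y[3] = 2×4 + 3×4 + 4×4 + 4×2 = 44 → [48, 46, 44, 44]

Linear: [4, 14, 28, 44, 44, 32, 16], Circular: [48, 46, 44, 44]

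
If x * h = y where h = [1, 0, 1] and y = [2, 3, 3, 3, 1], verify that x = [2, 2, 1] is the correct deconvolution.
Forward-compute [2, 2, 1] * [1, 0, 1]: y[0] = 2×1 = 2; y[1] = 2×0 + 2×1 = 2; y[2] = 2×1 + 2×0 + 1×1 = 3; y[3] = 2×1 + 1×0 = 2; y[4] = 1×1 = 1 → [2, 2, 3, 2, 1]. Does not match given y = [2, 3, 3, 3, 1].

Not verified. [2, 2, 1] * [1, 0, 1] = [2, 2, 3, 2, 1], which differs from [2, 3, 3, 3, 1] at index 1.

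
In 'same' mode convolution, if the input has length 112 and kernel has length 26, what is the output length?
'Same' mode returns an output with the same length as the input: 112

112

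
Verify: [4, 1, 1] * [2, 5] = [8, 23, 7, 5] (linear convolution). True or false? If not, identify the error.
Recompute linear convolution of [4, 1, 1] and [2, 5]: y[0] = 4×2 = 8; y[1] = 4×5 + 1×2 = 22; y[2] = 1×5 + 1×2 = 7; y[3] = 1×5 = 5 → [8, 22, 7, 5]. Compare to given [8, 23, 7, 5]: they differ at index 1: given 23, correct 22, so answer: No

No. Error at index 1: given 23, correct 22.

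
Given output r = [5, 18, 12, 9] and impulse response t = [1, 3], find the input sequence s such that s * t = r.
Deconvolve r=[5, 18, 12, 9] by t=[1, 3]. Since t[0]=1, solve forward: s[0] = r[0] / 1 = 5; s[1] = (r[1] - 5×3) / 1 = 3; s[2] = (r[2] - 3×3) / 1 = 3. So s = [5, 3, 3]. Check by forward convolution: r[0] = 5×1 = 5; r[1] = 5×3 + 3×1 = 18; r[2] = 3×3 + 3×1 = 12; r[3] = 3×3 = 9

[5, 3, 3]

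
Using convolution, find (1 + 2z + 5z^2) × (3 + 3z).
Ascending coefficients: a = [1, 2, 5], b = [3, 3]. c[0] = 1×3 = 3; c[1] = 1×3 + 2×3 = 9; c[2] = 2×3 + 5×3 = 21; c[3] = 5×3 = 15. Result coefficients: [3, 9, 21, 15] → 3 + 9z + 21z^2 + 15z^3

3 + 9z + 21z^2 + 15z^3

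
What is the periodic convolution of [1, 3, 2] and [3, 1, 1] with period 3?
Use y[k] = Σ_j f[j]·g[(k-j) mod 3]. y[0] = 1×3 + 3×1 + 2×1 = 8; y[1] = 1×1 + 3×3 + 2×1 = 12; y[2] = 1×1 + 3×1 + 2×3 = 10. Result: [8, 12, 10]

[8, 12, 10]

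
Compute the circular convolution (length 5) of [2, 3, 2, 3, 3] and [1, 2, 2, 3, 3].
Use y[k] = Σ_j a[j]·b[(k-j) mod 5]. y[0] = 2×1 + 3×3 + 2×3 + 3×2 + 3×2 = 29; y[1] = 2×2 + 3×1 + 2×3 + 3×3 + 3×2 = 28; y[2] = 2×2 + 3×2 + 2×1 + 3×3 + 3×3 = 30; y[3] = 2×3 + 3×2 + 2×2 + 3×1 + 3×3 = 28; y[4] = 2×3 + 3×3 + 2×2 + 3×2 + 3×1 = 28. Result: [29, 28, 30, 28, 28]

[29, 28, 30, 28, 28]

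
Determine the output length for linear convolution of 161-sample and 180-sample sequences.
Linear/full convolution length: m + n - 1 = 161 + 180 - 1 = 340

340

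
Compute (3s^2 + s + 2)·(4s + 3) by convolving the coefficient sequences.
Ascending coefficients: a = [2, 1, 3], b = [3, 4]. c[0] = 2×3 = 6; c[1] = 2×4 + 1×3 = 11; c[2] = 1×4 + 3×3 = 13; c[3] = 3×4 = 12. Result coefficients: [6, 11, 13, 12] → 12s^3 + 13s^2 + 11s + 6

12s^3 + 13s^2 + 11s + 6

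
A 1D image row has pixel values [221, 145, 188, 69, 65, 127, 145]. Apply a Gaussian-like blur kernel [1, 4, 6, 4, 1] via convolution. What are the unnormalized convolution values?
Convolve image row [221, 145, 188, 69, 65, 127, 145] with kernel [1, 4, 6, 4, 1]: y[0] = 221×1 = 221; y[1] = 221×4 + 145×1 = 1029; y[2] = 221×6 + 145×4 + 188×1 = 2094; y[3] = 221×4 + 145×6 + 188×4 + 69×1 = 2575; y[4] = 221×1 + 145×4 + 188×6 + 69×4 + 65×1 = 2270; y[5] = 145×1 + 188×4 + 69×6 + 65×4 + 127×1 = 1698; y[6] = 188×1 + 69×4 + 65×6 + 127×4 + 145×1 = 1507; y[7] = 69×1 + 65×4 + 127×6 + 145×4 = 1671; y[8] = 65×1 + 127×4 + 145×6 = 1443; y[9] = 127×1 + 145×4 = 707; y[10] = 145×1 = 145 → [221, 1029, 2094, 2575, 2270, 1698, 1507, 1671, 1443, 707, 145]. Normalization factor = sum(kernel) = 16.

[221, 1029, 2094, 2575, 2270, 1698, 1507, 1671, 1443, 707, 145]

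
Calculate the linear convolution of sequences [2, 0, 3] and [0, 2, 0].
y[0] = 2×0 = 0; y[1] = 2×2 + 0×0 = 4; y[2] = 2×0 + 0×2 + 3×0 = 0; y[3] = 0×0 + 3×2 = 6; y[4] = 3×0 = 0

[0, 4, 0, 6, 0]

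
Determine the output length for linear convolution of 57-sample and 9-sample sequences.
Linear/full convolution length: m + n - 1 = 57 + 9 - 1 = 65

65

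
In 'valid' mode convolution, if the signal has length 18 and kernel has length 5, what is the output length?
'Valid' mode counts only positions where the kernel fully overlaps the signal: m - n + 1 = 18 - 5 + 1 = 14

14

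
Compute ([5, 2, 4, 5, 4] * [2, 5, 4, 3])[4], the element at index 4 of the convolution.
Use y[k] = Σ_i a[i]·b[k-i] at k=4. y[4] = 2×3 + 4×4 + 5×5 + 4×2 = 55

55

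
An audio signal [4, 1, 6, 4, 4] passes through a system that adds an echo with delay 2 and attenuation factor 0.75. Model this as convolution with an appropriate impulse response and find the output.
Direct-path + delayed-attenuated-path model → impulse response h = [1, 0, 0.75] (1 at lag 0, 0.75 at lag 2). Output y[n] = x[n] + 0.75·x[n - 2] (with x[n] = 0 outside 0..4): y[0] = 4 + 0.75×0 = 4; y[1] = 1 + 0.75×0 = 1; y[2] = 6 + 0.75×4 = 9.0; y[3] = 4 + 0.75×1 = 4.75; y[4] = 4 + 0.75×6 = 8.5; y[5] = 0 + 0.75×4 = 3.0; y[6] = 0 + 0.75×4 = 3.0. So y = [4, 1, 9.0, 4.75, 8.5, 3.0, 3.0]

[4, 1, 9.0, 4.75, 8.5, 3.0, 3.0]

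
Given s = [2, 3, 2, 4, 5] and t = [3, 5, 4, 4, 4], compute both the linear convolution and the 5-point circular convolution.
Linear: y_lin[0] = 2×3 = 6; y_lin[1] = 2×5 + 3×3 = 19; y_lin[2] = 2×4 + 3×5 + 2×3 = 29; y_lin[3] = 2×4 + 3×4 + 2×5 + 4×3 = 42; y_lin[4] = 2×4 + 3×4 + 2×4 + 4×5 + 5×3 = 63; y_lin[5] = 3×4 + 2×4 + 4×4 + 5×5 = 61; y_lin[6] = 2×4 + 4×4 + 5×4 = 44; y_lin[7] = 4×4 + 5×4 = 36; y_lin[8] = 5×4 = 20 → [6, 19, 29, 42, 63, 61, 44, 36, 20]. Circular (length 5): y[0] = 2×3 + 3×4 + 2×4 + 4×4 + 5×5 = 67; y[1] = 2×5 + 3×3 + 2×4 + 4×4 + 5×4 = 63; y[2] = 2×4 + 3×5 + 2×3 + 4×4 + 5×4 = 65; y[3] = 2×4 + 3×4 + 2×5 + 4×3 + 5×4 = 62; y[4] = 2×4 + 3×4 + 2×4 + 4×5 + 5×3 = 63 → [67, 63, 65, 62, 63]

Linear: [6, 19, 29, 42, 63, 61, 44, 36, 20], Circular: [67, 63, 65, 62, 63]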